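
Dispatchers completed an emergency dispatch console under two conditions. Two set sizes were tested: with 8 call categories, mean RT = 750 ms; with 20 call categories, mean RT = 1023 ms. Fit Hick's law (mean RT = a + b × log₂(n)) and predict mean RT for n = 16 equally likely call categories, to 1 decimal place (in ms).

Solve the two-equation system in a and b:
  b = (1023 − 750) / (log₂ 20 − log₂ 8) = 273 / (4.3219 − 3) = 206.517 ms/bit
  a = 750 − 206.517 × 3 = 130.450 ms
Then RT(16) = 130.450 + 206.517 × log₂ 16 = 130.450 + 206.517 × 4 ≈ 956.517 ms.

956.5 ms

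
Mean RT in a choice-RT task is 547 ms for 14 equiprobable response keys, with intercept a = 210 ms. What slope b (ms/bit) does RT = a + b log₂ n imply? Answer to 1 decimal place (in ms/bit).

log₂(14) = 3.8074 bits.
b = (RT − a)/log₂ n = (547 − 210) / 3.8074 = 88.513 ms/bit.

88.5 ms/bit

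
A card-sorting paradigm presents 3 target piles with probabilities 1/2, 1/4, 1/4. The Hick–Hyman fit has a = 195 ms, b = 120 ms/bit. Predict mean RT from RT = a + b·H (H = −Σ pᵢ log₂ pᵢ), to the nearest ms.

H = −Σ pᵢ log₂ pᵢ = 0.5·1 + 0.25·2 + 0.25·2 = 1.500 bits.
RT = 195 + 120 × 1.500 = 375.00 ms.

375 ms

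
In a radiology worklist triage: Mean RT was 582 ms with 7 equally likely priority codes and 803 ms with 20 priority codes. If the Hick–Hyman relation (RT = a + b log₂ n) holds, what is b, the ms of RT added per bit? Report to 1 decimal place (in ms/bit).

Slope: b = (803 − 582) / (log₂ 20 − log₂ 7) = 221/1.5146 = 145.916 ms/bit.

145.9 ms/bit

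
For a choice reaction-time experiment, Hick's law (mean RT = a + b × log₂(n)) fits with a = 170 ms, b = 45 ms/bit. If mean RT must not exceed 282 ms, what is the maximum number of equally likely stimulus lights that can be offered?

45·log₂ n ≤ 282 − 170 = 112, giving log₂ n ≤ 2.4889 and n ≤ 5.613. The largest whole number is 5.

5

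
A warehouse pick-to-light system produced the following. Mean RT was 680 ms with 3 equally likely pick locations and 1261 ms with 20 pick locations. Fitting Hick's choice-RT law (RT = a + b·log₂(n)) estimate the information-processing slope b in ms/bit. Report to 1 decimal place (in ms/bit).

b = (RT₂ − RT₁)/(log₂ n₂ − log₂ n₁) = (1261 − 680)/(4.3219 − 1.5850) = 212.279 ms/bit.

212.3 ms/bit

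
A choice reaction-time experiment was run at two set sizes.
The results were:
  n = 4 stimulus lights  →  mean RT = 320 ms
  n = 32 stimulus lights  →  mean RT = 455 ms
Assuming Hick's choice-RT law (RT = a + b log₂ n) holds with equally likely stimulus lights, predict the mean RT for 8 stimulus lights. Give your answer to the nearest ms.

With log₂ n on the abscissa the relation is linear; from the two conditions:
  b = (455 − 320) / (log₂ 32 − log₂ 4) = 135 / (5 − 2) = 45 ms/bit
  a = 320 − 45 × 2 = 230 ms
Then RT(8) = 230 + 45 × log₂ 8 = 230 + 45 × 3 ≈ 365.000 ms.

365 ms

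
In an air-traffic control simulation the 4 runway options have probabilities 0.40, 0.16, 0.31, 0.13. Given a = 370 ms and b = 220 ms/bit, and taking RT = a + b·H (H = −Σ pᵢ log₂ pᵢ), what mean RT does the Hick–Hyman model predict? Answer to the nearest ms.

779 ms

Entropy contributions −pᵢ log₂ pᵢ: 0.5288, 0.4230, 0.5238, 0.3826; sum H = 1.8582 bits.
RT = a + bH = 370 + 220·1.8582 = 778.81 ms.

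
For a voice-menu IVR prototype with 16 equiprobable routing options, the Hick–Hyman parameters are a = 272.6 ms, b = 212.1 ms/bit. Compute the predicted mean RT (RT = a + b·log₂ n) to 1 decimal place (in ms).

1121.0 ms

log₂(16) = 4 bits, so RT = 272.6 + 212.1 × 4 ≈ 1121.000 ms.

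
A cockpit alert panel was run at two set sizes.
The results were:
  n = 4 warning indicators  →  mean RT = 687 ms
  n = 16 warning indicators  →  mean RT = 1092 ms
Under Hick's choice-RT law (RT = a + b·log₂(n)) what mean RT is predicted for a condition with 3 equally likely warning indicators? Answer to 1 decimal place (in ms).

603.0 ms

Solve the two-equation system in a and b:
  b = (1092 − 687) / (log₂ 16 − log₂ 4) = 405 / (4 − 2) = 202.500 ms/bit
  a = 687 − 202.500 × 2 = 282.000 ms
Then RT(3) = 282.000 + 202.500 × log₂ 3 = 282.000 + 202.500 × 1.5850 ≈ 602.955 ms.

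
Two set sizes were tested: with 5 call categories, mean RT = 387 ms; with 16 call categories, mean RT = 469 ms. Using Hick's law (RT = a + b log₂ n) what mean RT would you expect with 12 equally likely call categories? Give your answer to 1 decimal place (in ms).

Fit slope and intercept:
  b = (469 − 387) / (log₂ 16 − log₂ 5) = 82 / (4 − 2.3219) = 48.866 ms/bit
  a = 387 − 48.866 × 2.3219 = 273.538 ms
Then RT(12) = 273.538 + 48.866 × log₂ 12 = 273.538 + 48.866 × 3.5850 ≈ 448.719 ms.

448.7 ms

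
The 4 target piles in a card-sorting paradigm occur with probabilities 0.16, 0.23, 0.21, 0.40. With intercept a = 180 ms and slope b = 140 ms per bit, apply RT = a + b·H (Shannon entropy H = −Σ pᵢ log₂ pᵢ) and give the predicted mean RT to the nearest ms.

448 ms

H = 0.16·log₂(1/0.16) + 0.23·log₂(1/0.23) + 0.21·log₂(1/0.21) + 0.40·log₂(1/0.40) = 1.9123 bits.
RT = 180 + 140 × 1.9123 = 447.72 ms.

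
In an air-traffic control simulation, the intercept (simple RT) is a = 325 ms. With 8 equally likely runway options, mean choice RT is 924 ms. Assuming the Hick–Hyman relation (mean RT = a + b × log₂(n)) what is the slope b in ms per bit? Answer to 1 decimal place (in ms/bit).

8 alternatives carry log₂ 8 = 3 bits; the choice cost is 924 − 325 = 599 ms, so b = 599/3 = 199.667 ms/bit.

199.7 ms/bit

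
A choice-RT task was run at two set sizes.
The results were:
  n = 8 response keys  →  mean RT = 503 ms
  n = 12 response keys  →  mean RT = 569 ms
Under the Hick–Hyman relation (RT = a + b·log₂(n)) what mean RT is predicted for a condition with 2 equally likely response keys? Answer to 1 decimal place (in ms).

RT is linear in log₂ n, so two points fix the line:
  b = (569 − 503) / (log₂ 12 − log₂ 8) = 66 / (3.5850 − 3) = 112.828 ms/bit
  a = 503 − 112.828 × 3 = 164.517 ms
Then RT(2) = 164.517 + 112.828 × log₂ 2 = 164.517 + 112.828 × 1 ≈ 277.345 ms.

277.3 ms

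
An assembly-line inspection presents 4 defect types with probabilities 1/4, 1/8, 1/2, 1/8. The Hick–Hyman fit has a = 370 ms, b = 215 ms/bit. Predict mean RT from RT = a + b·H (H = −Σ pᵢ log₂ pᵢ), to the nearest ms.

Each term −pᵢ log₂ pᵢ: 0.25·2 + 0.125·3 + 0.5·1 + 0.125·3; summed, H = 1.750 bits.
Mean RT = a + bH = 370 + 215·1.750 = 746.25 ms.

746 ms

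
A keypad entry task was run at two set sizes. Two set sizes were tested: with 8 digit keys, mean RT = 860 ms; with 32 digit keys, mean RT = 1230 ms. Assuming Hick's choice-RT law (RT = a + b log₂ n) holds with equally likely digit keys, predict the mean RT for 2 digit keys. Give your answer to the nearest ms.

490 ms

Fit slope and intercept:
  b = (1230 − 860) / (log₂ 32 − log₂ 8) = 370 / (5 − 3) = 185 ms/bit
  a = 860 − 185 × 3 = 305 ms
Then RT(2) = 305 + 185 × log₂ 2 = 305 + 185 × 1 ≈ 490.000 ms.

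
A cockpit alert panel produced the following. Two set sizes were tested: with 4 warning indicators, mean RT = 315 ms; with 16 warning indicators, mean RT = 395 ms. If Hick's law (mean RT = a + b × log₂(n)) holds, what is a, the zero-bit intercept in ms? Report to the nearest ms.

Slope: b = (395 − 315) / (log₂ 16 − log₂ 4) = 80/2.0000 = 40 ms/bit.
a = RT₁ − b·log₂ n₁ = 315 − 40 × 2 = 235.000 ms.

235 ms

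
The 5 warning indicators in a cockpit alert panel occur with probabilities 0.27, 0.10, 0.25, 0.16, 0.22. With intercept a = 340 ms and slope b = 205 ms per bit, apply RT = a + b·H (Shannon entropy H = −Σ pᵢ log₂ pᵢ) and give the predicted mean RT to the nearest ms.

800 ms

H = 0.27·log₂(1/0.27) + 0.10·log₂(1/0.10) + 0.25·log₂(1/0.25) + 0.16·log₂(1/0.16) + 0.22·log₂(1/0.22) = 2.2458 bits.
RT = 340 + 205 × 2.2458 = 800.39 ms.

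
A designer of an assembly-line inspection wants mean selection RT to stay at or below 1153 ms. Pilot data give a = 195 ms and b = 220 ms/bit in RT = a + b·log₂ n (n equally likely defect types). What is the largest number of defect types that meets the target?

Information budget: (1153 − 195)/220 = 4.3545 bits, so n ≤ 2^4.3545 = 20.457 → at most 20.

20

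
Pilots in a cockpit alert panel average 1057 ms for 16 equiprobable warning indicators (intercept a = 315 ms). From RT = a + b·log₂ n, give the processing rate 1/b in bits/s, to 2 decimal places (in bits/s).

Choice component = 1057 − 315 = 742 ms over log₂(16) = 4 bits.
b = 742 / 4 = 185.500 ms/bit, so 1/b = 5.391 bits/s.

5.39 bits/s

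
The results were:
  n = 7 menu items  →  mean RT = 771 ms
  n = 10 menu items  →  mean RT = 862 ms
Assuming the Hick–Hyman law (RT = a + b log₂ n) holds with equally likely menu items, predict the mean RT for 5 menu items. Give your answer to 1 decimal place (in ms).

RT is linear in log₂ n, so two points fix the line:
  b = (862 − 771) / (log₂ 10 − log₂ 7) = 91 / (3.3219 − 2.8074) = 176.846 ms/bit
  a = 771 − 176.846 × 2.8074 = 274.532 ms
Then RT(5) = 274.532 + 176.846 × log₂ 5 = 274.532 + 176.846 × 2.3219 ≈ 685.154 ms.

685.2 ms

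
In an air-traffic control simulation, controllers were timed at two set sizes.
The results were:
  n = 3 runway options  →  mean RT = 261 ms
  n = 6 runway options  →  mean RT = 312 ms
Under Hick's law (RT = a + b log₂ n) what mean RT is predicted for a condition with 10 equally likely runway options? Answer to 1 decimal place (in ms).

Solve the two-equation system in a and b:
  b = (312 − 261) / (log₂ 6 − log₂ 3) = 51 / (2.5850 − 1.5850) = 51.000 ms/bit
  a = 261 − 51.000 × 1.5850 = 180.167 ms
Then RT(10) = 180.167 + 51.000 × log₂ 10 = 180.167 + 51.000 × 3.3219 ≈ 349.585 ms.

349.6 ms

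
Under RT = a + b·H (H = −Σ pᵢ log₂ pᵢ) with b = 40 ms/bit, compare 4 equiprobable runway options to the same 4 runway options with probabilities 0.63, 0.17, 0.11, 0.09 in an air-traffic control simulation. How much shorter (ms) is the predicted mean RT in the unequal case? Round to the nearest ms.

19 ms

Equiprobable entropy H₀ = log₂ 4 = 2.0000 bits.
Skewed entropy H = −Σ pᵢ log₂ pᵢ = 1.5175 bits.
ΔRT = b·(H₀ − H) = 40 × 0.4825 = 19.30 ms.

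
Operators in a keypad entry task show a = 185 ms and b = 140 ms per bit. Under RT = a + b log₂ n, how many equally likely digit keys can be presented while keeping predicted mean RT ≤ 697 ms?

140·log₂ n ≤ 697 − 185 = 512, giving log₂ n ≤ 3.6571 and n ≤ 12.616. The largest whole number is 12.

12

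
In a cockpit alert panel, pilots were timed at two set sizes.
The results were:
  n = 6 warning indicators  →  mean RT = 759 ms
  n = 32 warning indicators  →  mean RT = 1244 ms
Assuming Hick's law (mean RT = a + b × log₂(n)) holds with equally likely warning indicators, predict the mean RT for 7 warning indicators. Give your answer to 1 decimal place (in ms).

803.7 ms

With log₂ n on the abscissa the relation is linear; from the two conditions:
  b = (1244 − 759) / (log₂ 32 − log₂ 6) = 485 / (5 − 2.5850) = 200.825 ms/bit
  a = 759 − 200.825 × 2.5850 = 239.875 ms
Then RT(7) = 239.875 + 200.825 × log₂ 7 = 239.875 + 200.825 × 2.8074 ≈ 803.662 ms.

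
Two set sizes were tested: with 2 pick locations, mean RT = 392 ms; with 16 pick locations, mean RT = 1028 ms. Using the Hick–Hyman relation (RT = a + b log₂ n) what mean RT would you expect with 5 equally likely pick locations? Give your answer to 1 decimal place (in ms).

672.2 ms

Fit slope and intercept:
  b = (1028 − 392) / (log₂ 16 − log₂ 2) = 636 / (4 − 1) = 212.000 ms/bit
  a = 392 − 212.000 × 1 = 180.000 ms
Then RT(5) = 180.000 + 212.000 × log₂ 5 = 180.000 + 212.000 × 2.3219 ≈ 672.249 ms.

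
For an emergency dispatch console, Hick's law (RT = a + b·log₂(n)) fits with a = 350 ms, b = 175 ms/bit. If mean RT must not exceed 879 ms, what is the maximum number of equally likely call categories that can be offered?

8

Information budget: (879 − 350)/175 = 3.0229 bits, so n ≤ 2^3.0229 = 8.128 → at most 8.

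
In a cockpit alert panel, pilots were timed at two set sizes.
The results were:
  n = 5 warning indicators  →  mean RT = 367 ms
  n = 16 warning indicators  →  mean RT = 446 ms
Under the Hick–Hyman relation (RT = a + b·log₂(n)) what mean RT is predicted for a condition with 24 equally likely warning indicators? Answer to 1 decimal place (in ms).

With log₂ n on the abscissa the relation is linear; from the two conditions:
  b = (446 − 367) / (log₂ 16 − log₂ 5) = 79 / (4 − 2.3219) = 47.078 ms/bit
  a = 367 − 47.078 × 2.3219 = 257.689 ms
Then RT(24) = 257.689 + 47.078 × log₂ 24 = 257.689 + 47.078 × 4.5850 ≈ 473.539 ms.

473.5 ms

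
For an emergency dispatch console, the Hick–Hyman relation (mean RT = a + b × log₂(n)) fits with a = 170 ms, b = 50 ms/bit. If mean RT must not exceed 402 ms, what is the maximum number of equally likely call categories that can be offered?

24

Information budget: (402 − 170)/50 = 4.6400 bits, so n ≤ 2^4.6400 = 24.933 → at most 24.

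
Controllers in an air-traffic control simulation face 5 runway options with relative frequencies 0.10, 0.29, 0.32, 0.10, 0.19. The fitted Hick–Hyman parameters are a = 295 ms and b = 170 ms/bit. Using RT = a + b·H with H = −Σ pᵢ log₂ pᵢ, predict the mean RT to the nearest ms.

Entropy contributions −pᵢ log₂ pᵢ: 0.3322, 0.5179, 0.5260, 0.3322, 0.4552; sum H = 2.1635 bits.
RT = a + bH = 295 + 170·2.1635 = 662.80 ms.

663 ms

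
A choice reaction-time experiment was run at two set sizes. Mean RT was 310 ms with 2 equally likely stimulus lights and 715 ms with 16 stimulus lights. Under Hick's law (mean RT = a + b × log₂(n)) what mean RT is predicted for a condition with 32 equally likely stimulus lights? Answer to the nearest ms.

850 ms

Fit slope and intercept:
  b = (715 − 310) / (log₂ 16 − log₂ 2) = 405 / (4 − 1) = 135 ms/bit
  a = 310 − 135 × 1 = 175 ms
Then RT(32) = 175 + 135 × log₂ 32 = 175 + 135 × 5 ≈ 850.000 ms.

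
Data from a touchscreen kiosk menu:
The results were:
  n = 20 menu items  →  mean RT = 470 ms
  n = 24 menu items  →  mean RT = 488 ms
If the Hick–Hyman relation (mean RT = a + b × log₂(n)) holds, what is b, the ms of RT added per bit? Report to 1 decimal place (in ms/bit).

b = (RT₂ − RT₁)/(log₂ n₂ − log₂ n₁) = (488 − 470)/(4.5850 − 4.3219) = 68.432 ms/bit.

68.4 ms/bit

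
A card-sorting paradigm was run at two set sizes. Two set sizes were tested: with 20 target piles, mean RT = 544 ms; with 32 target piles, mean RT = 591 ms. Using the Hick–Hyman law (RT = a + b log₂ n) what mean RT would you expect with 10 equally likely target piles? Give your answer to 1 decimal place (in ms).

474.7 ms

Fit slope and intercept:
  b = (591 − 544) / (log₂ 32 − log₂ 20) = 47 / (5 − 4.3219) = 69.314 ms/bit
  a = 544 − 69.314 × 4.3219 = 244.429 ms
Then RT(10) = 244.429 + 69.314 × log₂ 10 = 244.429 + 69.314 × 3.3219 ≈ 474.686 ms.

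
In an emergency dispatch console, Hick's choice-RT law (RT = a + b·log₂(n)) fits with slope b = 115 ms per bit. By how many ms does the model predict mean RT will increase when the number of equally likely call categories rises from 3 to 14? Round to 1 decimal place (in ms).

Only the slope matters, since a is common to both: ΔRT = b·log₂(n₂/n₁).
log₂(14) − log₂(3) = 3.8074 − 1.5850 = 2.2224.
ΔRT = 115 × 2.2224 = 255.575 ms.

255.6 ms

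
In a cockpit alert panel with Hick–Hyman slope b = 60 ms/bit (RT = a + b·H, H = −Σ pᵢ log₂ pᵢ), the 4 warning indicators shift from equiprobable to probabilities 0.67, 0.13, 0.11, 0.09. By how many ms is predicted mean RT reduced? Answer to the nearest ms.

Equiprobable entropy H₀ = log₂ 4 = 2.0000 bits.
Skewed entropy H = −Σ pᵢ log₂ pᵢ = 1.4327 bits.
ΔRT = b·(H₀ − H) = 60 × 0.5673 = 34.04 ms.

34 ms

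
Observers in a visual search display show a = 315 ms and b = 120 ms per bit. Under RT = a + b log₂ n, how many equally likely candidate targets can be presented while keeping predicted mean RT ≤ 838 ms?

20

Information budget: (838 − 315)/120 = 4.3583 bits, so n ≤ 2^4.3583 = 20.511 → at most 20.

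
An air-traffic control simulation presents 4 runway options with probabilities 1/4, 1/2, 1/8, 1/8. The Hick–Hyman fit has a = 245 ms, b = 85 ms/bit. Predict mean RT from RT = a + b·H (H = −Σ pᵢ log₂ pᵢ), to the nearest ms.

Each term −pᵢ log₂ pᵢ: 0.25·2 + 0.5·1 + 0.125·3 + 0.125·3; summed, H = 1.750 bits.
Mean RT = a + bH = 245 + 85·1.750 = 393.75 ms.

394 ms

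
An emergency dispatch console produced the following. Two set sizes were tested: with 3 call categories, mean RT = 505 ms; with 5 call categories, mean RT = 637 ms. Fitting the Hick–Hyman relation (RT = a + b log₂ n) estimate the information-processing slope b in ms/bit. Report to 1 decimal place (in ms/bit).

179.1 ms/bit

Slope: b = (637 − 505) / (log₂ 5 − log₂ 3) = 132/0.7370 = 179.113 ms/bit.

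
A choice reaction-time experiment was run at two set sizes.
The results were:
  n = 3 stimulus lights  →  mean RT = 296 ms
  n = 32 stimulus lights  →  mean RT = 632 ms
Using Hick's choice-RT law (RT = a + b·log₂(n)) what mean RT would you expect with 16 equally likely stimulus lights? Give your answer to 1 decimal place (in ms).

533.6 ms

RT is linear in log₂ n, so two points fix the line:
  b = (632 − 296) / (log₂ 32 − log₂ 3) = 336 / (5 − 1.5850) = 98.388 ms/bit
  a = 296 − 98.388 × 1.5850 = 140.058 ms
Then RT(16) = 140.058 + 98.388 × log₂ 16 = 140.058 + 98.388 × 4 ≈ 533.612 ms.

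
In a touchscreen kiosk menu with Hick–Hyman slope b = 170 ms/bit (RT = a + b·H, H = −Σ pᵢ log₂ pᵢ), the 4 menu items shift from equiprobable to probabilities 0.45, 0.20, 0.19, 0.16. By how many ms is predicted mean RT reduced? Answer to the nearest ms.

24 ms

Equiprobable entropy H₀ = log₂ 4 = 2.0000 bits.
Skewed entropy H = −Σ pᵢ log₂ pᵢ = 1.8610 bits.
ΔRT = b·(H₀ − H) = 170 × 0.1390 = 23.62 ms.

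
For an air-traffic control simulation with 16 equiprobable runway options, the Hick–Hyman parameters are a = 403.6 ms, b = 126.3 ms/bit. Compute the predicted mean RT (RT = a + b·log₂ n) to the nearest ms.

909 ms

log₂(16) = 4 bits, so RT = 403.6 + 126.3 × 4 ≈ 908.800 ms.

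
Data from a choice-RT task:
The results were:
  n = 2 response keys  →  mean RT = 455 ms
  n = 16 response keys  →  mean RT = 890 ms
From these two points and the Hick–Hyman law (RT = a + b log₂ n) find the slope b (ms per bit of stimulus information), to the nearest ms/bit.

145 ms/bit

The slope on a log₂ axis is (890 − 455) / (4 − 1) = 145 ms/bit.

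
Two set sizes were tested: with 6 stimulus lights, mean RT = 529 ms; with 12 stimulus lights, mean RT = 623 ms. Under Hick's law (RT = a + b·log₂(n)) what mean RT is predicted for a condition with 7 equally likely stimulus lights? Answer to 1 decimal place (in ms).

Fit slope and intercept:
  b = (623 − 529) / (log₂ 12 − log₂ 6) = 94 / (3.5850 − 2.5850) = 94.000 ms/bit
  a = 529 − 94.000 × 2.5850 = 286.014 ms
Then RT(7) = 286.014 + 94.000 × log₂ 7 = 286.014 + 94.000 × 2.8074 ≈ 549.905 ms.

549.9 ms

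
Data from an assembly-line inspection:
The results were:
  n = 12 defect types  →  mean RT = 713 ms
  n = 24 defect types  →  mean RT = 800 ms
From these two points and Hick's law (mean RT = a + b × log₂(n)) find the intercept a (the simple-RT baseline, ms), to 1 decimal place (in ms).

401.1 ms

Slope: b = (800 − 713) / (log₂ 24 − log₂ 12) = 87/1.0000 = 87.000 ms/bit.
Intercept: a = 713 − 87.000·log₂(12) = 401.108 ms.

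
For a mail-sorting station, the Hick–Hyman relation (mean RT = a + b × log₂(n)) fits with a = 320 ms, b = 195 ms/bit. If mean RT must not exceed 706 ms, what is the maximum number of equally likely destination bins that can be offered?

195·log₂ n ≤ 706 − 320 = 386, giving log₂ n ≤ 1.9795 and n ≤ 3.944. The largest whole number is 3.

3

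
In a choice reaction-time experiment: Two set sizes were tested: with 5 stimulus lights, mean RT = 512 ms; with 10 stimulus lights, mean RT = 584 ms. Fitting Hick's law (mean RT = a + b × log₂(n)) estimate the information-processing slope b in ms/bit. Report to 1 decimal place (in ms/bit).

The slope on a log₂ axis is (584 − 512) / (3.3219 − 2.3219) = 72.000 ms/bit.

72.0 ms/bit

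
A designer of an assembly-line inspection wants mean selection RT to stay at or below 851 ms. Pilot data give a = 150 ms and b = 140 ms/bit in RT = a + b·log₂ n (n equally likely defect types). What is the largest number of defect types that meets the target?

Set 150 + 140·log₂ n ≤ 851 → log₂ n ≤ (851 − 150)/140 = 5.0071.
So n ≤ 2^5.0071 = 32.159; the largest integer n is 32.

32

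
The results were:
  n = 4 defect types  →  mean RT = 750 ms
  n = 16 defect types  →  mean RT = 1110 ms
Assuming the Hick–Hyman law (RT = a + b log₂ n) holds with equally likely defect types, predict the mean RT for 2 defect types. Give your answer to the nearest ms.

570 ms

With log₂ n on the abscissa the relation is linear; from the two conditions:
  b = (1110 − 750) / (log₂ 16 − log₂ 4) = 360 / (4 − 2) = 180 ms/bit
  a = 750 − 180 × 2 = 390 ms
Then RT(2) = 390 + 180 × log₂ 2 = 390 + 180 × 1 ≈ 570.000 ms.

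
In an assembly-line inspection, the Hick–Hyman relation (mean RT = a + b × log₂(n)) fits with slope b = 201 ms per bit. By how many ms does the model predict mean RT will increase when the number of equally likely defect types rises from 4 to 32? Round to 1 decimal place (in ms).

603.0 ms

Only the slope matters, since a is common to both: ΔRT = b·log₂(n₂/n₁).
log₂(32) − log₂(4) = log₂(32/4) = log₂(8) = 3.
ΔRT = 201 × 3.0000 = 603.000 ms.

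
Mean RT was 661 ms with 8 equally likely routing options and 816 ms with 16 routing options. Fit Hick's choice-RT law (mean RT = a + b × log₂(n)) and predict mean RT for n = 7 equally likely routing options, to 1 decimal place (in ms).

631.1 ms

With log₂ n on the abscissa the relation is linear; from the two conditions:
  b = (816 − 661) / (log₂ 16 − log₂ 8) = 155 / (4 − 3) = 155.000 ms/bit
  a = 661 − 155.000 × 3 = 196.000 ms
Then RT(7) = 196.000 + 155.000 × log₂ 7 = 196.000 + 155.000 × 2.8074 ≈ 631.140 ms.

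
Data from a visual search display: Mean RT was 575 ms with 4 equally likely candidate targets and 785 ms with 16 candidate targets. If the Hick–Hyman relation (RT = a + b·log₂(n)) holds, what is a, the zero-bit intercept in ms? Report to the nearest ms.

365 ms

b = (RT₂ − RT₁)/(log₂ n₂ − log₂ n₁) = (785 − 575)/(4 − 2) = 105 ms/bit.
a = RT₁ − b·log₂ n₁ = 575 − 105 × 2 = 365.000 ms.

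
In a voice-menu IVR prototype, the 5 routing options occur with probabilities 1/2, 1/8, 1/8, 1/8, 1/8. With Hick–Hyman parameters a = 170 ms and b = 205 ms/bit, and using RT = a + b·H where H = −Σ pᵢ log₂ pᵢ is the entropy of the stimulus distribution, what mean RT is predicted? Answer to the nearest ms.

580 ms

H = −Σ pᵢ log₂ pᵢ = 0.5·1 + 0.125·3 + 0.125·3 + 0.125·3 + 0.125·3 = 2.000 bits.
RT = 170 + 205 × 2.000 = 580.00 ms.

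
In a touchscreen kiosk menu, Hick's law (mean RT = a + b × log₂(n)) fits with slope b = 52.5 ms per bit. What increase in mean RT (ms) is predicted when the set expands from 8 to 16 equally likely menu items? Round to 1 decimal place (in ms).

52.5 ms

ΔRT = (a + b log₂ n₂) − (a + b log₂ n₁) = b·(log₂ n₂ − log₂ n₁).
log₂(16) − log₂(8) = log₂(16/8) = log₂(2) = 1.
ΔRT = 52.5 × 1.0000 = 52.500 ms.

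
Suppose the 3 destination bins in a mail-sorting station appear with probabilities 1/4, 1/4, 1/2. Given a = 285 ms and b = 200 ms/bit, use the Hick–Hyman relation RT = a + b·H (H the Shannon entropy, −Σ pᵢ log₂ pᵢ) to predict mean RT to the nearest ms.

585 ms

H = −Σ pᵢ log₂ pᵢ = 0.25·2 + 0.25·2 + 0.5·1 = 1.500 bits.
RT = 285 + 200 × 1.500 = 585.00 ms.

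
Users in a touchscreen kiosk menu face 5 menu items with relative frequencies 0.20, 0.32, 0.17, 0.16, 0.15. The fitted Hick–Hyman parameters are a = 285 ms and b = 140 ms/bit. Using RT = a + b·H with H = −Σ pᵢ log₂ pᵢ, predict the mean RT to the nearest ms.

H = 0.20·log₂(1/0.20) + 0.32·log₂(1/0.32) + 0.17·log₂(1/0.17) + 0.16·log₂(1/0.16) + 0.15·log₂(1/0.15) = 2.2586 bits.
RT = 285 + 140 × 2.2586 = 601.20 ms.

601 ms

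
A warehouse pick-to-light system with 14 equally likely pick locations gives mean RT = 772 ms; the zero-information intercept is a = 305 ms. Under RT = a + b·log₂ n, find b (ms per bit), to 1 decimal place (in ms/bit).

122.7 ms/bit

b = (772 − 305) / log₂(14) = 467 / 3.8074 = 122.657 ms/bit.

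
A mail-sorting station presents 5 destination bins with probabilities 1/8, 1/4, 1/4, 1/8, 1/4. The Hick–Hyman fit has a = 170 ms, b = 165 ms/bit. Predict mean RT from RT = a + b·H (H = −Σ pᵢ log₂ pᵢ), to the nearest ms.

H = −Σ pᵢ log₂ pᵢ = 0.125·3 + 0.25·2 + 0.25·2 + 0.125·3 + 0.25·2 = 2.250 bits.
RT = 170 + 165 × 2.250 = 541.25 ms.

541 ms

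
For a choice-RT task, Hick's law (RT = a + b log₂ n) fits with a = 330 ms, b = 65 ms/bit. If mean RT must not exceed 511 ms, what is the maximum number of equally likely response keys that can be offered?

65·log₂ n ≤ 511 − 330 = 181, giving log₂ n ≤ 2.7846 and n ≤ 6.891. The largest whole number is 6.

6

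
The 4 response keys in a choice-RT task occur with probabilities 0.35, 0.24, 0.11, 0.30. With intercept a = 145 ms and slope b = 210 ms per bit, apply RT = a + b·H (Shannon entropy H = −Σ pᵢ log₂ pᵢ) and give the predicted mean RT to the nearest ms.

H = 0.35·log₂(1/0.35) + 0.24·log₂(1/0.24) + 0.11·log₂(1/0.11) + 0.30·log₂(1/0.30) = 1.8956 bits.
RT = 145 + 210 × 1.8956 = 543.08 ms.

543 ms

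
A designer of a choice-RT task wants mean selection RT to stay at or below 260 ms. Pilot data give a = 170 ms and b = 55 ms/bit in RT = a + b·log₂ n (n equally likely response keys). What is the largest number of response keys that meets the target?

3

55·log₂ n ≤ 260 − 170 = 90, giving log₂ n ≤ 1.6364 and n ≤ 3.109. The largest whole number is 3.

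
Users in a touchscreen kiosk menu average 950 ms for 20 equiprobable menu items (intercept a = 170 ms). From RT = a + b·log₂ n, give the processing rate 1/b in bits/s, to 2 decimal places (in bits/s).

Choice component = 950 − 170 = 780 ms over log₂(20) = 4.3219 bits.
b = 780 / 4.3219 = 180.475 ms/bit, so 1/b = 5.541 bits/s.

5.54 bits/s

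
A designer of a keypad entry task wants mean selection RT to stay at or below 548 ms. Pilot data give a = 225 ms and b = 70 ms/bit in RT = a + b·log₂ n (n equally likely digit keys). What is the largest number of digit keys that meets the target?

Information budget: (548 − 225)/70 = 4.6143 bits, so n ≤ 2^4.6143 = 24.493 → at most 24.

24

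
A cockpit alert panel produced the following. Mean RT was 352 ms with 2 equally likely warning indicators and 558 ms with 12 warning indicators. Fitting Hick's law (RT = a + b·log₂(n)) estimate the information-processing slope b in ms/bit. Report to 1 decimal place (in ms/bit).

The slope on a log₂ axis is (558 − 352) / (3.5850 − 1) = 79.692 ms/bit.

79.7 ms/bit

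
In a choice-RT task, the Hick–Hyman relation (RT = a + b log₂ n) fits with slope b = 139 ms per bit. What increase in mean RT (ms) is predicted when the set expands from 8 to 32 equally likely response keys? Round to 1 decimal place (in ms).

ΔRT = (a + b log₂ n₂) − (a + b log₂ n₁) = b·(log₂ n₂ − log₂ n₁).
log₂(32) − log₂(8) = log₂(32/8) = log₂(4) = 2.
ΔRT = 139 × 2.0000 = 278.000 ms.

278.0 ms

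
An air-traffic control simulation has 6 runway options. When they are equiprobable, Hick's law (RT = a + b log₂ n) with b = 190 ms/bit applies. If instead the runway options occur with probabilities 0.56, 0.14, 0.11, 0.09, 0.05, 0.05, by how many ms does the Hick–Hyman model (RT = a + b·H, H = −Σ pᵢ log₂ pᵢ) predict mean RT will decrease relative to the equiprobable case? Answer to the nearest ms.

119 ms

Equiprobable entropy H₀ = log₂ 6 = 2.5850 bits.
Skewed entropy H = −Σ pᵢ log₂ pᵢ = 1.9607 bits.
ΔRT = b·(H₀ − H) = 190 × 0.6243 = 118.61 ms.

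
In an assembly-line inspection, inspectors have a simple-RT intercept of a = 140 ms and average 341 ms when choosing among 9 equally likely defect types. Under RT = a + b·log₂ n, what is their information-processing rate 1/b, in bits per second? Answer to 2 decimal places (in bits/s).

Choice component = 341 − 140 = 201 ms over log₂(9) = 3.1699 bits.
b = 201 / 3.1699 = 63.408 ms/bit, so 1/b = 15.771 bits/s.

15.77 bits/s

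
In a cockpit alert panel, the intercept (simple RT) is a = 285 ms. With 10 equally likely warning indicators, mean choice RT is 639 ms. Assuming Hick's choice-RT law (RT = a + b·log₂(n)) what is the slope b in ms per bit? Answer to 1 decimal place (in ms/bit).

106.6 ms/bit

b = (639 − 285) / log₂(10) = 354 / 3.3219 = 106.565 ms/bit.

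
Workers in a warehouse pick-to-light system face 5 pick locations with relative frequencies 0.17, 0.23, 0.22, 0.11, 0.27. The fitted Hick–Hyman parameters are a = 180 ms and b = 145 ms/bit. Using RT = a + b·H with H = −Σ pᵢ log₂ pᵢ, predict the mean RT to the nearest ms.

508 ms

Entropy contributions −pᵢ log₂ pᵢ: 0.4346, 0.4877, 0.4806, 0.3503, 0.5100; sum H = 2.2631 bits.
RT = a + bH = 180 + 145·2.2631 = 508.15 ms.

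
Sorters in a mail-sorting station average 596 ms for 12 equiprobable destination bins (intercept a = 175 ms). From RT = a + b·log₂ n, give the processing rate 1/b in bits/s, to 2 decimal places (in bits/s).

8.52 bits/s

b = (596 − 175)/log₂ 12 = 421/3.5850 = 117.435 ms per bit = 0.11743 s/bit; the reciprocal is 8.515 bits/s.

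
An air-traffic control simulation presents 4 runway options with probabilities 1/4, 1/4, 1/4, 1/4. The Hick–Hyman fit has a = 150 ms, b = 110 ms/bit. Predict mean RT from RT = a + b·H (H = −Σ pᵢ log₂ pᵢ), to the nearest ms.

370 ms

H = −Σ pᵢ log₂ pᵢ = 0.25·2 + 0.25·2 + 0.25·2 + 0.25·2 = 2.000 bits.
RT = 150 + 110 × 2.000 = 370.00 ms.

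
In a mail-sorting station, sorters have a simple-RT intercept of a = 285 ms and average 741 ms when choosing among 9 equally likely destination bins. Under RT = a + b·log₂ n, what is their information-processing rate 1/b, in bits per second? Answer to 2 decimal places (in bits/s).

6.95 bits/s

b = (741 − 285)/log₂ 9 = 456/3.1699 = 143.852 ms per bit = 0.14385 s/bit; the reciprocal is 6.952 bits/s.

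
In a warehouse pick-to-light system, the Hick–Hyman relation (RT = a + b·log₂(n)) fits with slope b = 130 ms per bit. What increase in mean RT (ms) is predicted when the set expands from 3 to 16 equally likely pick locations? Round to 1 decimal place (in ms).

314.0 ms

The intercept a cancels: ΔRT = b·(log₂ n₂ − log₂ n₁) = b·log₂(n₂/n₁).
log₂(16) − log₂(3) = 4 − 1.5850 = 2.4150.
ΔRT = 130 × 2.4150 = 313.955 ms.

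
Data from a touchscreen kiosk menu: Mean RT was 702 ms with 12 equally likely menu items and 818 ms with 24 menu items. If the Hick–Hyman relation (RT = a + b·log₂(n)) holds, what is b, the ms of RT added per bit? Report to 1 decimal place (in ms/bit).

b = (RT₂ − RT₁)/(log₂ n₂ − log₂ n₁) = (818 − 702)/(4.5850 − 3.5850) = 116.000 ms/bit.

116.0 ms/bit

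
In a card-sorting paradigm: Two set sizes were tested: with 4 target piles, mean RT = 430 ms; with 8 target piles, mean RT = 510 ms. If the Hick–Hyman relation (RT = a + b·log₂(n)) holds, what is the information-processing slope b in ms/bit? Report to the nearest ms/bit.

Slope: b = (510 − 430) / (log₂ 8 − log₂ 4) = 80/1.0000 = 80 ms/bit.

80 ms/bit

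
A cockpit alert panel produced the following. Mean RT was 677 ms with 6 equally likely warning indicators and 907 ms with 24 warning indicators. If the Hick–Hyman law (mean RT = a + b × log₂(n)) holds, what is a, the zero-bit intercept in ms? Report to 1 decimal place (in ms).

379.7 ms

The slope on a log₂ axis is (907 − 677) / (4.5850 − 2.5850) = 115.000 ms/bit.
Intercept: a = 677 − 115.000·log₂(6) = 379.729 ms.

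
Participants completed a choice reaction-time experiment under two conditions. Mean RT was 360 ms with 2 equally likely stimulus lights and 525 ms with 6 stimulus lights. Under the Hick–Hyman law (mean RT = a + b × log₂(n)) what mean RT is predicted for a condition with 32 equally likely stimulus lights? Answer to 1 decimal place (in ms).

776.4 ms

With log₂ n on the abscissa the relation is linear; from the two conditions:
  b = (525 − 360) / (log₂ 6 − log₂ 2) = 165 / (2.5850 − 1) = 104.103 ms/bit
  a = 360 − 104.103 × 1 = 255.897 ms
Then RT(32) = 255.897 + 104.103 × log₂ 32 = 255.897 + 104.103 × 5 ≈ 776.414 ms.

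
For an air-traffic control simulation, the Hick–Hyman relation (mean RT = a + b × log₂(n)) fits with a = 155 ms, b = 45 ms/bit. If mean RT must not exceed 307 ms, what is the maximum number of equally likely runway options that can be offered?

45·log₂ n ≤ 307 − 155 = 152, giving log₂ n ≤ 3.3778 and n ≤ 10.395. The largest whole number is 10.

10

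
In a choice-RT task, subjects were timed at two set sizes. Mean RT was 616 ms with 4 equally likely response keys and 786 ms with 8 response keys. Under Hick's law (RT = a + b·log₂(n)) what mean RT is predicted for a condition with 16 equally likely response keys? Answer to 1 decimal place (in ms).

RT is linear in log₂ n, so two points fix the line:
  b = (786 − 616) / (log₂ 8 − log₂ 4) = 170 / (3 − 2) = 170.000 ms/bit
  a = 616 − 170.000 × 2 = 276.000 ms
Then RT(16) = 276.000 + 170.000 × log₂ 16 = 276.000 + 170.000 × 4 ≈ 956.000 ms.

956.0 ms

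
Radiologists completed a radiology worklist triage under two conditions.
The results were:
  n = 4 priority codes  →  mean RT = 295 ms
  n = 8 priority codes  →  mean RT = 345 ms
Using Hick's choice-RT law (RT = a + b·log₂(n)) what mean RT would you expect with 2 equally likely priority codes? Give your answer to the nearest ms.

245 ms

Fit slope and intercept:
  b = (345 − 295) / (log₂ 8 − log₂ 4) = 50 / (3 − 2) = 50 ms/bit
  a = 295 − 50 × 2 = 195 ms
Then RT(2) = 195 + 50 × log₂ 2 = 195 + 50 × 1 ≈ 245.000 ms.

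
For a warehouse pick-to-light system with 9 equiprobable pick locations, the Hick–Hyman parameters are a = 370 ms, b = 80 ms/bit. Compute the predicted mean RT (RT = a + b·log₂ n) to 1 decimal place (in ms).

623.6 ms

log₂(9) = 3.1699 bits, so RT = 370 + 80 × 3.1699 ≈ 623.594 ms.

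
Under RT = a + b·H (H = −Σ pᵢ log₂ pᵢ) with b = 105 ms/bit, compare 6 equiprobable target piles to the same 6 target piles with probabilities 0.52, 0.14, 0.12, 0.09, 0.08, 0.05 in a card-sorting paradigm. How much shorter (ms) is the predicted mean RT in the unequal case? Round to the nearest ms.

The RT saving is b·ΔH. Equiprobable H₀ = log₂(6) = 2.5850 bits; with the given probabilities H = 2.0750 bits.
b·(H₀ − H) = 105 × (2.5850 − 2.0750) = 53.54 ms.

54 ms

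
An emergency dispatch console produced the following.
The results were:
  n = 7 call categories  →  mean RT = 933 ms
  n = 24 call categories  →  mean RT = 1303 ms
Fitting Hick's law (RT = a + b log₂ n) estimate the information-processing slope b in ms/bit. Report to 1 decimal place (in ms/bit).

208.1 ms/bit

Slope: b = (1303 − 933) / (log₂ 24 − log₂ 7) = 370/1.7776 = 208.145 ms/bit.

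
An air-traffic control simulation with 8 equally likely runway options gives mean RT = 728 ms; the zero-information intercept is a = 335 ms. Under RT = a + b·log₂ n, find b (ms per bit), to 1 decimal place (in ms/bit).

b = (728 − 335) / log₂(8) = 393 / 3 = 131.000 ms/bit.

131.0 ms/bit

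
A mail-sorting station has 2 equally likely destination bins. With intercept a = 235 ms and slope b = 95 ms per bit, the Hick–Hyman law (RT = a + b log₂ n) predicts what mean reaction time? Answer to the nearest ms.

330 ms

log₂(2) = 1 bits, so RT = 235 + 95 × 1 ≈ 330.000 ms.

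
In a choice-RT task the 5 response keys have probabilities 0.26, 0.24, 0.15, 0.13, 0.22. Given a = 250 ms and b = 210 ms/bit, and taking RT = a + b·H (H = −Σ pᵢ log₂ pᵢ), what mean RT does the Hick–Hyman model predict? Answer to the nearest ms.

H = 0.26·log₂(1/0.26) + 0.24·log₂(1/0.24) + 0.15·log₂(1/0.15) + 0.13·log₂(1/0.13) + 0.22·log₂(1/0.22) = 2.2732 bits.
RT = 250 + 210 × 2.2732 = 727.37 ms.

727 ms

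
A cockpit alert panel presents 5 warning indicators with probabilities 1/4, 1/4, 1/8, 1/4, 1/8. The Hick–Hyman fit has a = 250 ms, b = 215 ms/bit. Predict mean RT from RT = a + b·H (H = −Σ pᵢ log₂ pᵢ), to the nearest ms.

H = −Σ pᵢ log₂ pᵢ = 0.25·2 + 0.25·2 + 0.125·3 + 0.25·2 + 0.125·3 = 2.250 bits.
RT = 250 + 215 × 2.250 = 733.75 ms.

734 ms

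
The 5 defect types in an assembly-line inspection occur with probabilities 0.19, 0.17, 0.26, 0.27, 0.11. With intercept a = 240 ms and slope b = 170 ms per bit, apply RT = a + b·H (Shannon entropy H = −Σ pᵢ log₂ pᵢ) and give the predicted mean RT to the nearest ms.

H = 0.19·log₂(1/0.19) + 0.17·log₂(1/0.17) + 0.26·log₂(1/0.26) + 0.27·log₂(1/0.27) + 0.11·log₂(1/0.11) = 2.2554 bits.
RT = 240 + 170 × 2.2554 = 623.42 ms.

623 ms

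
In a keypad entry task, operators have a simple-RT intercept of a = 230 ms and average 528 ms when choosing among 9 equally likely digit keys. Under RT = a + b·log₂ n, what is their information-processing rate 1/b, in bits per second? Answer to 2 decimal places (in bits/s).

Choice component = 528 − 230 = 298 ms over log₂(9) = 3.1699 bits.
b = 298 / 3.1699 = 94.009 ms/bit, so 1/b = 10.637 bits/s.

10.64 bits/s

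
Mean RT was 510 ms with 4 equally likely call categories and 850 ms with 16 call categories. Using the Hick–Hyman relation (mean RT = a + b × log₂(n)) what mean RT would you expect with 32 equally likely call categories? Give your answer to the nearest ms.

RT is linear in log₂ n, so two points fix the line:
  b = (850 − 510) / (log₂ 16 − log₂ 4) = 340 / (4 − 2) = 170 ms/bit
  a = 510 − 170 × 2 = 170 ms
Then RT(32) = 170 + 170 × log₂ 32 = 170 + 170 × 5 ≈ 1020.000 ms.

1020 ms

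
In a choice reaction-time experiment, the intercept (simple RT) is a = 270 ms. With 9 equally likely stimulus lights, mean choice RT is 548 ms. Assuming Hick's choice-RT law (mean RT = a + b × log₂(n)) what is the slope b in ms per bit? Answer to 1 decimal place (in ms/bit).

87.7 ms/bit

log₂(9) = 3.1699 bits.
b = (RT − a)/log₂ n = (548 − 270) / 3.1699 = 87.699 ms/bit.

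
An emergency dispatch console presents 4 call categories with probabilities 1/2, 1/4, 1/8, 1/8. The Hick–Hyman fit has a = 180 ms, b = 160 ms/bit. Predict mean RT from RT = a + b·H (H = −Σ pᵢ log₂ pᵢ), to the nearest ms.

H = −Σ pᵢ log₂ pᵢ = 0.5·1 + 0.25·2 + 0.125·3 + 0.125·3 = 1.750 bits.
RT = 180 + 160 × 1.750 = 460.00 ms.

460 ms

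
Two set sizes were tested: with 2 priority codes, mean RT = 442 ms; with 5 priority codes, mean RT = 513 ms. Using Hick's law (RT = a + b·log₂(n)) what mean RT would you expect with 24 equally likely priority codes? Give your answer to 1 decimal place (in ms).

RT is linear in log₂ n, so two points fix the line:
  b = (513 − 442) / (log₂ 5 − log₂ 2) = 71 / (2.3219 − 1) = 53.709 ms/bit
  a = 442 − 53.709 × 1 = 388.291 ms
Then RT(24) = 388.291 + 53.709 × log₂ 24 = 388.291 + 53.709 × 4.5850 ≈ 634.546 ms.

634.5 ms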